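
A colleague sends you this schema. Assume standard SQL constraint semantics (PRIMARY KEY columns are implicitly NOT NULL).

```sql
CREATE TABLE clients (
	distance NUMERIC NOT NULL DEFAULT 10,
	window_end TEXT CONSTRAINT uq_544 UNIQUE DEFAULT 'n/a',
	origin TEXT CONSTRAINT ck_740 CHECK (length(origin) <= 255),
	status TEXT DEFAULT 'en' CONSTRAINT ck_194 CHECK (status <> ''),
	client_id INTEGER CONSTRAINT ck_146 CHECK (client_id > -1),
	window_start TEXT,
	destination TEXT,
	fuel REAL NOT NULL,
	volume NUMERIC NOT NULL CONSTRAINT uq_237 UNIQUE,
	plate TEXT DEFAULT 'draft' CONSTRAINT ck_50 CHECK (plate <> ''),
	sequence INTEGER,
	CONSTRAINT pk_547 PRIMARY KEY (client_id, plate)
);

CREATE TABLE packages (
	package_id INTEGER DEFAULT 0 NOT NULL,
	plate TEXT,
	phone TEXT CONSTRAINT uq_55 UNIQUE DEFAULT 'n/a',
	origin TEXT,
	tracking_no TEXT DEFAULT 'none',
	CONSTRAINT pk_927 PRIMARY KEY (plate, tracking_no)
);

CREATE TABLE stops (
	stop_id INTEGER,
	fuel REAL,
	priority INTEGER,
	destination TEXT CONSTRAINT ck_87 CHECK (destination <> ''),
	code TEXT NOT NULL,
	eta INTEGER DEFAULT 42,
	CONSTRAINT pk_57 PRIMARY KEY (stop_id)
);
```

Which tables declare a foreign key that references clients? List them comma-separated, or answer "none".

none

No REFERENCES clause anywhere in the schema names clients.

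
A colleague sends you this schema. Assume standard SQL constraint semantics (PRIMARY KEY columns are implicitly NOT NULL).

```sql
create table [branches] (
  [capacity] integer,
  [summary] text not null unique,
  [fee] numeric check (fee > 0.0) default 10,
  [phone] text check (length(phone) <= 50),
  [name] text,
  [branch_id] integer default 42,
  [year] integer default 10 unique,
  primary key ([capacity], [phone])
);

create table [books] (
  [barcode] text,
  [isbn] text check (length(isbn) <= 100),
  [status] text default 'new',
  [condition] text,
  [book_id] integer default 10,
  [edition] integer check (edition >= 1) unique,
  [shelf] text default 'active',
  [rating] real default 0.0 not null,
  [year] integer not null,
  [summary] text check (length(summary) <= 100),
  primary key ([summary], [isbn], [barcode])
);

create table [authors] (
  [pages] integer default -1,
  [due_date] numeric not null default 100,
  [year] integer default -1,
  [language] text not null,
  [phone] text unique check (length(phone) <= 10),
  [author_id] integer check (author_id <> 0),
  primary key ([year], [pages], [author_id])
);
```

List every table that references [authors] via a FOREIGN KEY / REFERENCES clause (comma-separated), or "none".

none

No REFERENCES clause anywhere in the schema names authors.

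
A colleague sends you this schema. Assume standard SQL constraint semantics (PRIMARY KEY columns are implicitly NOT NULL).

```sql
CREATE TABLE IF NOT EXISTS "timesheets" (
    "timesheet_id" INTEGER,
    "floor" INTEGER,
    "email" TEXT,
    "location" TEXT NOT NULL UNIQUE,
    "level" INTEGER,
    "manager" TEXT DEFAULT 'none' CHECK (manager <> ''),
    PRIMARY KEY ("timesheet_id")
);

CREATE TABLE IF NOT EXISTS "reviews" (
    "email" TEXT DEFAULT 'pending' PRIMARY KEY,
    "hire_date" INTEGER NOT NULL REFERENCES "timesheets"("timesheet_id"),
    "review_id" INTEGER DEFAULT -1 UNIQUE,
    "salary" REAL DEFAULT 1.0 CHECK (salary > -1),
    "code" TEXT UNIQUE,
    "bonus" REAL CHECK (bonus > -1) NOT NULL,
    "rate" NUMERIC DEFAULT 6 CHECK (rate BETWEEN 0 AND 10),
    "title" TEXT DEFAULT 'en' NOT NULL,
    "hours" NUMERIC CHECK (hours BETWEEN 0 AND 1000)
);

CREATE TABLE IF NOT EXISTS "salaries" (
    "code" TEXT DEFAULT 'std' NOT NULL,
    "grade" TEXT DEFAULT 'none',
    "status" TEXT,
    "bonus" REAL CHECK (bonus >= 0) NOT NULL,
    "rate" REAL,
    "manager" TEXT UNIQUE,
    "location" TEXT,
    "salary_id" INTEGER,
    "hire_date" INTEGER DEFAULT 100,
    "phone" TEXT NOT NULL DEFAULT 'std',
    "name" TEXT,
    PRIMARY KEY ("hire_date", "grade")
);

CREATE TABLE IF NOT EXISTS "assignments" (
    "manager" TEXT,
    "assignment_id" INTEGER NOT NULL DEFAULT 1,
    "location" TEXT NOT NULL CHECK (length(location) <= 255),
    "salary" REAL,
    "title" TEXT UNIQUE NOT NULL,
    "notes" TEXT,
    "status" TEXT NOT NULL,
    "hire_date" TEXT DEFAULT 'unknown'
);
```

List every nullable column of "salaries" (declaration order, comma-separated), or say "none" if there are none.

status, rate, manager, location, salary_id, name

- code: declared NOT NULL → not nullable.
- grade: part of the PRIMARY KEY, which implies NOT NULL → not nullable.
- status: no NOT NULL constraint applies → nullable.
- bonus: declared NOT NULL → not nullable.
- rate: no NOT NULL constraint applies → nullable.
- manager: UNIQUE does not imply NOT NULL → nullable.
- location: no NOT NULL constraint applies → nullable.
- salary_id: no NOT NULL constraint applies → nullable.
- hire_date: part of the PRIMARY KEY, which implies NOT NULL → not nullable.
- phone: declared NOT NULL → not nullable.
- name: no NOT NULL constraint applies → nullable.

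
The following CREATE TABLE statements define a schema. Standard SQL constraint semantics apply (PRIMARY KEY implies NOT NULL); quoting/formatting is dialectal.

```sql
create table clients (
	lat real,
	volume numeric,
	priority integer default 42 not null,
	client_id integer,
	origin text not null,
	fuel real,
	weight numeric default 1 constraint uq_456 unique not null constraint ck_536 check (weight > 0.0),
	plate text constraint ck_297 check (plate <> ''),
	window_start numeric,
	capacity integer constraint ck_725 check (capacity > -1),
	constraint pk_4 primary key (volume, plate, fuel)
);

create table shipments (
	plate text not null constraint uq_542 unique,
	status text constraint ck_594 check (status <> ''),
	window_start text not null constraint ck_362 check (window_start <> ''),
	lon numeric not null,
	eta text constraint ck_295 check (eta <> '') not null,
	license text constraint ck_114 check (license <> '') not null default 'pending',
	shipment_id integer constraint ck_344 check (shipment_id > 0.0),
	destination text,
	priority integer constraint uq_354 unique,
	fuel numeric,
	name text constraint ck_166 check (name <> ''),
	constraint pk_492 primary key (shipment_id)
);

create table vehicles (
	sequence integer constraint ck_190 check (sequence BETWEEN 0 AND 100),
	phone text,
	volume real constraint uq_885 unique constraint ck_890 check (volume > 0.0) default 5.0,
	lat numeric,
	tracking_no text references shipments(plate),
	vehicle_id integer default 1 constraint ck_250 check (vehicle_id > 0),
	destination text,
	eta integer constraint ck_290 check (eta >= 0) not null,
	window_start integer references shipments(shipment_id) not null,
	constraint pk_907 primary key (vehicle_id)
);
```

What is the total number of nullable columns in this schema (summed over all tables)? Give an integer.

clients: 4 nullable (lat, client_id, window_start, capacity — PK (volume, plate, fuel) and explicit NOT NULL columns excluded).
shipments: 5 nullable (status, destination, priority, fuel, name — PK (shipment_id) and explicit NOT NULL columns excluded).
vehicles: 6 nullable (sequence, phone, volume, lat, tracking_no, destination — PK (vehicle_id) and explicit NOT NULL columns excluded).
Total: 4 + 5 + 6 = 15.

15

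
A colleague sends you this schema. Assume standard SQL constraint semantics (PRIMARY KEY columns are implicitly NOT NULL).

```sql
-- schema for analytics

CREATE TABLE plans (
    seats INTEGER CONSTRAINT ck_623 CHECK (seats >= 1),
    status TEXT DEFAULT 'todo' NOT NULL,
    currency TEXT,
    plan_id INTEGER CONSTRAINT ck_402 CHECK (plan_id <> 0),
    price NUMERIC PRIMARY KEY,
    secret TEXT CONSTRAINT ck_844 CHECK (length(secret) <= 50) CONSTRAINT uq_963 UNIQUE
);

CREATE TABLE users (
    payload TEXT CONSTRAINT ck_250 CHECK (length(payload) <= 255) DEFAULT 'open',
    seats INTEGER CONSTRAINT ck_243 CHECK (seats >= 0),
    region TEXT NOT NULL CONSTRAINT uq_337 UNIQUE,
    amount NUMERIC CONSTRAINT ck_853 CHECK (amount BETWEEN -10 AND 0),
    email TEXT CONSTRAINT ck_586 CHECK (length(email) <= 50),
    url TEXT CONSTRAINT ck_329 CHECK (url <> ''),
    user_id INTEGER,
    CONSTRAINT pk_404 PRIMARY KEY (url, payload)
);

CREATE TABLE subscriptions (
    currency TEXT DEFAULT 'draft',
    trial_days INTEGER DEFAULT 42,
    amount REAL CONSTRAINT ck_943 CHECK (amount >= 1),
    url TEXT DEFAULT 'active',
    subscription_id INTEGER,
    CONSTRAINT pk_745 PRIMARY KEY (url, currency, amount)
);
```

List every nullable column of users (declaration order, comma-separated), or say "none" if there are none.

- payload: part of the PRIMARY KEY, which implies NOT NULL → not nullable.
- seats: CHECK does not forbid NULL (a CHECK constraint passes when its expression is NULL) → nullable.
- region: declared NOT NULL → not nullable.
- amount: CHECK does not forbid NULL (a CHECK constraint passes when its expression is NULL) → nullable.
- email: CHECK does not forbid NULL (a CHECK constraint passes when its expression is NULL) → nullable.
- url: part of the PRIMARY KEY, which implies NOT NULL → not nullable.
- user_id: no NOT NULL constraint applies → nullable.

seats, amount, email, user_id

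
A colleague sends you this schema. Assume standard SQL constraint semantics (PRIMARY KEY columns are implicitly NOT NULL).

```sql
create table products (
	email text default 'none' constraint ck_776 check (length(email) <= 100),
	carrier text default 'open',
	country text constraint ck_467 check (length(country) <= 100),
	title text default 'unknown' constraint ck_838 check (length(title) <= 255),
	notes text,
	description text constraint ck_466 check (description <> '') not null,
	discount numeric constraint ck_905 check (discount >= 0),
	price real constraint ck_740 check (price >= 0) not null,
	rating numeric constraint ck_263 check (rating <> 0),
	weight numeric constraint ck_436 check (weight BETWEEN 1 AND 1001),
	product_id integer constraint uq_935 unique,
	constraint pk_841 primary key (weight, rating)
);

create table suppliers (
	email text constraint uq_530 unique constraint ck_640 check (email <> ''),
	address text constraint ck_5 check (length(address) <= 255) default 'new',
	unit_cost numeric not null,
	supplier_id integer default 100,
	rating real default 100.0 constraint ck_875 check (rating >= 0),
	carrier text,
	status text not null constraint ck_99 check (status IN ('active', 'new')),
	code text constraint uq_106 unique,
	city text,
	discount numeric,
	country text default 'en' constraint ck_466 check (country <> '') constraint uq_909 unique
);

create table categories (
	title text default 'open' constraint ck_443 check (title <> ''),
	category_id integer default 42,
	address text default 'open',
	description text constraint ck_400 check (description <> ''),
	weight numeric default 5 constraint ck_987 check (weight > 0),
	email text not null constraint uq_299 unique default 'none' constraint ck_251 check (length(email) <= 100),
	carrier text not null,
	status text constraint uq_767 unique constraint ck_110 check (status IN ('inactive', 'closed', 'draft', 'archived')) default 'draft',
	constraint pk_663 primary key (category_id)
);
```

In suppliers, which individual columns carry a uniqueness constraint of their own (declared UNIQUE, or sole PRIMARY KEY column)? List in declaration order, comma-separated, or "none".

email, code, country

- email: declared UNIQUE → unique.
- address: no UNIQUE or single-column PK constraint.
- unit_cost: no UNIQUE or single-column PK constraint.
- supplier_id: no UNIQUE or single-column PK constraint.
- rating: no UNIQUE or single-column PK constraint.
- carrier: no UNIQUE or single-column PK constraint.
- status: no UNIQUE or single-column PK constraint.
- code: declared UNIQUE → unique.
- city: no UNIQUE or single-column PK constraint.
- discount: no UNIQUE or single-column PK constraint.
- country: declared UNIQUE → unique.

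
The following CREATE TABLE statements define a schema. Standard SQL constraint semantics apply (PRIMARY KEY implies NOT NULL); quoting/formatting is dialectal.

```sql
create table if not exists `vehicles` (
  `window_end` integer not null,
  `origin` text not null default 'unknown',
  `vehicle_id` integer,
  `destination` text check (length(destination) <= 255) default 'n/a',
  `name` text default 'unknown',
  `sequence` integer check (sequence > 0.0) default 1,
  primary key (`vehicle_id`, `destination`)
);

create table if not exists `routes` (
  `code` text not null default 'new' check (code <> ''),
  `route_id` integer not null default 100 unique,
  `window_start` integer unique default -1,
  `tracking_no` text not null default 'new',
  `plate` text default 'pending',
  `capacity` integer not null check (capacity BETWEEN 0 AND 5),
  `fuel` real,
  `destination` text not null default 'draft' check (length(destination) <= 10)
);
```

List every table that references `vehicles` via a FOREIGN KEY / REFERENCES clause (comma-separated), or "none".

none

No REFERENCES clause anywhere in the schema names vehicles.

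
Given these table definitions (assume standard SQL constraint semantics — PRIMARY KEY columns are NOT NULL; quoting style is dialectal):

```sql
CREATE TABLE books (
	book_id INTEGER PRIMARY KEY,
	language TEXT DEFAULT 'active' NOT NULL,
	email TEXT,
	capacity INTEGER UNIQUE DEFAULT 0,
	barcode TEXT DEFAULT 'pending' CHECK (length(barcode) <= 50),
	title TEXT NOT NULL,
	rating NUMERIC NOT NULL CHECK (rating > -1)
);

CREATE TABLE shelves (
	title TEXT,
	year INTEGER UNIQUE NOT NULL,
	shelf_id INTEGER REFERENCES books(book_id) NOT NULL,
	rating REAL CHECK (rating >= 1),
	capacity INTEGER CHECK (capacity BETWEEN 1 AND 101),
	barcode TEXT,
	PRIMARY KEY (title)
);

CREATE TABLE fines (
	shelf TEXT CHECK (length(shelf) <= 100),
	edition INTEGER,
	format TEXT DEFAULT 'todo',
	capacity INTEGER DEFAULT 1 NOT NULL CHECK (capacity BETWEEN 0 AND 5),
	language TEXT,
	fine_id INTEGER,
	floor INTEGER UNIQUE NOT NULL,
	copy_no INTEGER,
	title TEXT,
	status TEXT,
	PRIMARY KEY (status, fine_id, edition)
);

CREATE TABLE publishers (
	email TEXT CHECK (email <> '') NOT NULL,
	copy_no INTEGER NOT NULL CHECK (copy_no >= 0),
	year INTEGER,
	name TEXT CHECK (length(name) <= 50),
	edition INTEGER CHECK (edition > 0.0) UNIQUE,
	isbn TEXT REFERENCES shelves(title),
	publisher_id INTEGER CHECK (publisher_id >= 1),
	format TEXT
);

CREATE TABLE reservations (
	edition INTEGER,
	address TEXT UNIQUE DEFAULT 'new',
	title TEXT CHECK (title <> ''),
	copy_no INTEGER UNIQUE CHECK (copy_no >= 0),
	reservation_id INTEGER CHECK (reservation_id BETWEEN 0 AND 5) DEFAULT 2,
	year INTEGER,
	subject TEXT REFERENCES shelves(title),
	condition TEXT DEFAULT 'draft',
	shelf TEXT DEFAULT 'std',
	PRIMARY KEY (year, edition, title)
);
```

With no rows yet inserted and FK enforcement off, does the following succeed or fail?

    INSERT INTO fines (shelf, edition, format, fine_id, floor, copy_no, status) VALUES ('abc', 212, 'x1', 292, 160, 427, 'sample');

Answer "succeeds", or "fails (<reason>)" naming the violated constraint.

NOT NULL columns: capacity defaults to 1; edition is supplied; fine_id is supplied; floor is supplied; status is supplied.
CHECK constraints: 'abc' satisfies (length(shelf) <= 100).
No constraint is violated.

succeeds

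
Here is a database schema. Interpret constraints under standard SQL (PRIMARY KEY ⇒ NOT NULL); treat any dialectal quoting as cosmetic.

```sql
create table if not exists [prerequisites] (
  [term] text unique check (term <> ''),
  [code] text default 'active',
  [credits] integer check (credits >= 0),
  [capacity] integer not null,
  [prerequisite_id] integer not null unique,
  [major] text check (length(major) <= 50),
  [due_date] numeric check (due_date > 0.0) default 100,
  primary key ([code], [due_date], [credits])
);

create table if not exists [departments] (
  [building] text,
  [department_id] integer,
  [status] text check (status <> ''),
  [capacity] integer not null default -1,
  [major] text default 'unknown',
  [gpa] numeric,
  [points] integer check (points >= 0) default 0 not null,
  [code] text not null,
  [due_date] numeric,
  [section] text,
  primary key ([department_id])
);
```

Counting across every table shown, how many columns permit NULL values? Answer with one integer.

prerequisites: 2 nullable (term, major — PK (code, due_date, credits) and explicit NOT NULL columns excluded).
departments: 6 nullable (building, status, major, gpa, due_date, section — PK (department_id) and explicit NOT NULL columns excluded).
Total: 2 + 6 = 8.

8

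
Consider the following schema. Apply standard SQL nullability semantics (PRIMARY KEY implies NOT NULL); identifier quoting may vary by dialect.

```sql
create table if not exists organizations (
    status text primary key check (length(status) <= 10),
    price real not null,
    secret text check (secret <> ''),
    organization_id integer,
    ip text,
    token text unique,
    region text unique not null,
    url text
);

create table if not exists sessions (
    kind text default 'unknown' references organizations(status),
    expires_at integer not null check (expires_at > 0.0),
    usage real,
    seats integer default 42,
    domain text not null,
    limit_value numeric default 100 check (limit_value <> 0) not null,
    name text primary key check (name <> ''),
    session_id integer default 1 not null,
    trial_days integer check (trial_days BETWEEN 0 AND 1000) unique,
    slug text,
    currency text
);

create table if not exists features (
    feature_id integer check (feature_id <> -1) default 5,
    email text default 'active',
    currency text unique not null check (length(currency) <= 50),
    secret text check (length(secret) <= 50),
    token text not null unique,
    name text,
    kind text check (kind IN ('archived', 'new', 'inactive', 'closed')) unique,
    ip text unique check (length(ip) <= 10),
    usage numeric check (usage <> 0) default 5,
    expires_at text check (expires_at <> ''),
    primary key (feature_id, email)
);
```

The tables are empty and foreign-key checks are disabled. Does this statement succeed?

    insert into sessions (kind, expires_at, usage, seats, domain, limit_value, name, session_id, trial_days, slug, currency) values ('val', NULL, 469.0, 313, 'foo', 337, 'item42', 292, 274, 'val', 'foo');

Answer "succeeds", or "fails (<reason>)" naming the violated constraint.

fails (NOT NULL on expires_at)

expires_at is explicitly set to NULL, but expires_at is declared NOT NULL.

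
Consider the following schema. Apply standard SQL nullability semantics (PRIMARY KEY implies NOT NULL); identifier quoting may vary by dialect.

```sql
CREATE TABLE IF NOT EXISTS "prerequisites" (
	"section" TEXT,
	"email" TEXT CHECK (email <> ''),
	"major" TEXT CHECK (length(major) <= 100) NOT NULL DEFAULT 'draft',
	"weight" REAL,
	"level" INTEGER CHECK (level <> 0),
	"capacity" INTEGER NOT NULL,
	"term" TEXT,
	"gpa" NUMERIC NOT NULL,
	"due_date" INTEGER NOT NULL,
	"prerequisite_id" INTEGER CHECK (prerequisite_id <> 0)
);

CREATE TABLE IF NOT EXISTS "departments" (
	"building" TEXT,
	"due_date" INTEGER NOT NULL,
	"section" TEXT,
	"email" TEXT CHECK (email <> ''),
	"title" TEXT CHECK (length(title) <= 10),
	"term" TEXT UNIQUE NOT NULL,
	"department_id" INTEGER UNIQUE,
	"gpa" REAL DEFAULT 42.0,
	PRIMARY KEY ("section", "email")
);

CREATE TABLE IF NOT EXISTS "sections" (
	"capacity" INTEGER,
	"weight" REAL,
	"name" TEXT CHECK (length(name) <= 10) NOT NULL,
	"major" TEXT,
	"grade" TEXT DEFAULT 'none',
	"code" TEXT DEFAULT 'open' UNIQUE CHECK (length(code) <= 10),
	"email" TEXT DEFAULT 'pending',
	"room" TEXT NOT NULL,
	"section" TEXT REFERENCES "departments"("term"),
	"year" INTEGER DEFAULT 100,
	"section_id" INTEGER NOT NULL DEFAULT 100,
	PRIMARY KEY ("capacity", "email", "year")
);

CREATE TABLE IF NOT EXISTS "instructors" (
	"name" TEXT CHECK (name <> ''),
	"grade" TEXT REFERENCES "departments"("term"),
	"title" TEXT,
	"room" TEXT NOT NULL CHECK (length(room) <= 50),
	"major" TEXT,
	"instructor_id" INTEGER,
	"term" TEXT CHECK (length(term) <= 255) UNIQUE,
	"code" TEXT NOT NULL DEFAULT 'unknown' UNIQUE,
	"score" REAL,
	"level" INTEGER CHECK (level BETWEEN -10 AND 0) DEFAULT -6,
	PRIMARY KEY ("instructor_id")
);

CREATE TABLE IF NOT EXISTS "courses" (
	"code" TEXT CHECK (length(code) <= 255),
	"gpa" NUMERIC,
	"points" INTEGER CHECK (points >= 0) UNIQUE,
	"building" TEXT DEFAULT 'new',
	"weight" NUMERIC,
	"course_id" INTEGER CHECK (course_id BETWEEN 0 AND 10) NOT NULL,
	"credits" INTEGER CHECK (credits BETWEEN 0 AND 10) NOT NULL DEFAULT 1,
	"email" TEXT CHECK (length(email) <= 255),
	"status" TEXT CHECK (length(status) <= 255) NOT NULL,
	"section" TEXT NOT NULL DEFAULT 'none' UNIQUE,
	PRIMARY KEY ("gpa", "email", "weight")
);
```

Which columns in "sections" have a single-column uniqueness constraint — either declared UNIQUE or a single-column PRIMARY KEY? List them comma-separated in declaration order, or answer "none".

- capacity: part of a composite PRIMARY KEY — only the tuple is unique, not this column on its own.
- weight: no UNIQUE or single-column PK constraint.
- name: no UNIQUE or single-column PK constraint.
- major: no UNIQUE or single-column PK constraint.
- grade: no UNIQUE or single-column PK constraint.
- code: declared UNIQUE → unique.
- email: part of a composite PRIMARY KEY — only the tuple is unique, not this column on its own.
- room: no UNIQUE or single-column PK constraint.
- section: no UNIQUE or single-column PK constraint.
- year: part of a composite PRIMARY KEY — only the tuple is unique, not this column on its own.
- section_id: no UNIQUE or single-column PK constraint.

code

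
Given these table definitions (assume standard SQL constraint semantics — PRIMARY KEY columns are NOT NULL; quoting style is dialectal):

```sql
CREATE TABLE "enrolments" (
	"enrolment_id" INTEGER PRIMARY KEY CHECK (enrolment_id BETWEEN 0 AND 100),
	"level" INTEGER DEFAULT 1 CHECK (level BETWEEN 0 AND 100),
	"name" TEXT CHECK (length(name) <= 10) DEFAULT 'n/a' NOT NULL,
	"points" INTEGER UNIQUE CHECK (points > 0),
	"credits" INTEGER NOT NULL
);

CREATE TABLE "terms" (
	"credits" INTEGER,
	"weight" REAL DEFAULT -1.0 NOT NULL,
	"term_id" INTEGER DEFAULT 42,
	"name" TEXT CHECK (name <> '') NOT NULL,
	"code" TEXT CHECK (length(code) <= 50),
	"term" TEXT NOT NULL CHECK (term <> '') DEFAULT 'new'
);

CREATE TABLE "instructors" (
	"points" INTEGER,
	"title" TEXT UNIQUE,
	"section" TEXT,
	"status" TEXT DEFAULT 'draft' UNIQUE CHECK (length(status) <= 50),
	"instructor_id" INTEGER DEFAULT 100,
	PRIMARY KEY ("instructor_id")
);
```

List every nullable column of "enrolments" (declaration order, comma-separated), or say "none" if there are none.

level, points

- enrolment_id: part of the PRIMARY KEY, which implies NOT NULL → not nullable.
- level: CHECK does not forbid NULL (a CHECK constraint passes when its expression is NULL) → nullable.
- name: declared NOT NULL → not nullable.
- points: CHECK does not forbid NULL (a CHECK constraint passes when its expression is NULL) → nullable.
- credits: declared NOT NULL → not nullable.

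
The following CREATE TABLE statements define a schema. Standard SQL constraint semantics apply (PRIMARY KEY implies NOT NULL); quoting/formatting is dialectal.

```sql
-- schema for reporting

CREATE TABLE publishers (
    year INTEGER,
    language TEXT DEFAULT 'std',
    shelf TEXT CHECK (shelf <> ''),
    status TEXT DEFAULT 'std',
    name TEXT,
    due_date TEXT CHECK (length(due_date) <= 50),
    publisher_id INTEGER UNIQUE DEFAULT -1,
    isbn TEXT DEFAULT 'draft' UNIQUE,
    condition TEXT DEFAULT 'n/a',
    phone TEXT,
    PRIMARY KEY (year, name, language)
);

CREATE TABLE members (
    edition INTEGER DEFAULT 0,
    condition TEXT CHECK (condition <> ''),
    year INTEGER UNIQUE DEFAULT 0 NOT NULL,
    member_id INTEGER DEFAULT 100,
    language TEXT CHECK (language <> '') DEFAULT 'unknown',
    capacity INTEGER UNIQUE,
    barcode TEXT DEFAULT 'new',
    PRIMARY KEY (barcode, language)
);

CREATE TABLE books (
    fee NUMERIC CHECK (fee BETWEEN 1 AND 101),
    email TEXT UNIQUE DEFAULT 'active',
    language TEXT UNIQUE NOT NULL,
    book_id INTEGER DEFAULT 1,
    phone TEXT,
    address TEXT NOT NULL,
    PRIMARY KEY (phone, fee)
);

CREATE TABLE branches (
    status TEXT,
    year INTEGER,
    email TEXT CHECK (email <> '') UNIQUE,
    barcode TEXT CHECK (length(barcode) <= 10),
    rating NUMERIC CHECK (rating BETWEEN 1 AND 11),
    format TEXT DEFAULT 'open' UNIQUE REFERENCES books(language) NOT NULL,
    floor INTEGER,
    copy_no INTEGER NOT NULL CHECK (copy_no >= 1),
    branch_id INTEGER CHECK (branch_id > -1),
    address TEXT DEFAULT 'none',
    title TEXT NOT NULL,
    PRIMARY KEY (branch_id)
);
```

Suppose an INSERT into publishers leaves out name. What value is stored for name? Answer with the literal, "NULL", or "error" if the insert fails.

error

name has no DEFAULT clause.
Omitting it would insert NULL, but it is part of the PRIMARY KEY, so the INSERT fails.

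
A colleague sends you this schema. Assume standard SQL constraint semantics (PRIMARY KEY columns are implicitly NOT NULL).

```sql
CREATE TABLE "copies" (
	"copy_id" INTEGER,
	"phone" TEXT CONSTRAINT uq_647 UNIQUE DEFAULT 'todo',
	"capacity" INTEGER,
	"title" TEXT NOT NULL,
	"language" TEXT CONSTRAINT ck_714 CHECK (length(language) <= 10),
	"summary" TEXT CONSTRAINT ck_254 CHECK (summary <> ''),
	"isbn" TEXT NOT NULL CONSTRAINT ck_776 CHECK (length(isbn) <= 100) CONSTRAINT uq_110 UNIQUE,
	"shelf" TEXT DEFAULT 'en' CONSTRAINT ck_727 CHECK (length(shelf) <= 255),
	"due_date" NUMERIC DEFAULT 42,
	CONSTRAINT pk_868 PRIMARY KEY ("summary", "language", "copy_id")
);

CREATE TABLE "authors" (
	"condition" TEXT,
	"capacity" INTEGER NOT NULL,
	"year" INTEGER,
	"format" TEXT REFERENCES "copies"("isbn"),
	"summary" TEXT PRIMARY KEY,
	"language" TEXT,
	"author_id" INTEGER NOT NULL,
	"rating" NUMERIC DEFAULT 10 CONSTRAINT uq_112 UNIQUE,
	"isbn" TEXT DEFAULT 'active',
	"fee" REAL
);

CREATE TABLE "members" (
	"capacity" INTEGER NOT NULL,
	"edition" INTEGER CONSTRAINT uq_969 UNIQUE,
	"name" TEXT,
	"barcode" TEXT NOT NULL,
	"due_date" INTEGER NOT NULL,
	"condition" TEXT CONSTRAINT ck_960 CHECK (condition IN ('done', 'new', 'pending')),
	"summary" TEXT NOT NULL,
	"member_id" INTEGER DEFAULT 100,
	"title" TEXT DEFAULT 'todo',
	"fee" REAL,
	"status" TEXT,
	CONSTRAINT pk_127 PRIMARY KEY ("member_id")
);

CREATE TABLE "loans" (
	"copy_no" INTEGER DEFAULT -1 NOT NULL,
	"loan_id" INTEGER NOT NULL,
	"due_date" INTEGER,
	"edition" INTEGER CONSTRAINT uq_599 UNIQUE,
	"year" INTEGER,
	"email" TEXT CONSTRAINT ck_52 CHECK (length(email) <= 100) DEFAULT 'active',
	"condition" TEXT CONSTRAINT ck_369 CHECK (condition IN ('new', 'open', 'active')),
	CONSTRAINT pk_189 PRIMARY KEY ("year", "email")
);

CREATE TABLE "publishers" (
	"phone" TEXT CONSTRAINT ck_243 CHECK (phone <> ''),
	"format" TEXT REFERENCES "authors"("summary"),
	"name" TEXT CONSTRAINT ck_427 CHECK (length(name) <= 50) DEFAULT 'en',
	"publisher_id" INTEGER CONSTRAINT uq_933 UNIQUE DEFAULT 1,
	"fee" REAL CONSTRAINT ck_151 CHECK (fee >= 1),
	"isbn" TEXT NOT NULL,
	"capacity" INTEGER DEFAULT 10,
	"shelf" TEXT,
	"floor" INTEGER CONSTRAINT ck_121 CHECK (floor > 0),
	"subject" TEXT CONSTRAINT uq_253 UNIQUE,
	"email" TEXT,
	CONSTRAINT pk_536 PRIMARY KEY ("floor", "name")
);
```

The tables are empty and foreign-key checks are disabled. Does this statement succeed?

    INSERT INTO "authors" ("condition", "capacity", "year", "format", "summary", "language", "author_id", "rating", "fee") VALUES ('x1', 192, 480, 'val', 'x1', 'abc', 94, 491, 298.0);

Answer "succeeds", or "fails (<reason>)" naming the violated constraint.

succeeds

NOT NULL columns: author_id is supplied; capacity is supplied; summary is supplied.
No constraint is violated.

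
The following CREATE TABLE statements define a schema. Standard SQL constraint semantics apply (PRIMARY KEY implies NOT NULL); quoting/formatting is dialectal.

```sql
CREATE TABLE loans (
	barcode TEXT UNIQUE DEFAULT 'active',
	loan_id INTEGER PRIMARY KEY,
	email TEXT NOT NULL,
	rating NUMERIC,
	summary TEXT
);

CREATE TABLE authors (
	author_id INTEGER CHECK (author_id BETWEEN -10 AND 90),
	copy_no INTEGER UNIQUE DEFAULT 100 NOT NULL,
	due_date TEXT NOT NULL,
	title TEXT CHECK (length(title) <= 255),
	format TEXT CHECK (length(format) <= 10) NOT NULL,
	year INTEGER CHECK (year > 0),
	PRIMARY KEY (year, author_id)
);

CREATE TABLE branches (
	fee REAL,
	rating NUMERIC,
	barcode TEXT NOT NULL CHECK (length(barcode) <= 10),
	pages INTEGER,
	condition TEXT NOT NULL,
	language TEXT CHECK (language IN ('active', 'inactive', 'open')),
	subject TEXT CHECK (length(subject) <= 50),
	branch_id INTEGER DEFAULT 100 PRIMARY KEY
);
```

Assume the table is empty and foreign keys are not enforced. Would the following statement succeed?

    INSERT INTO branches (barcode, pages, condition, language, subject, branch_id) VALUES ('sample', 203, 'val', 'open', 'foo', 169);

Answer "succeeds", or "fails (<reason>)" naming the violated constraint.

succeeds

NOT NULL columns: barcode is supplied; branch_id is supplied; condition is supplied.
CHECK constraints: 'sample' satisfies (length(barcode) <= 10); 'open' satisfies (language IN ('active', 'inactive', 'open')); 'foo' satisfies (length(subject) <= 50).
No constraint is violated.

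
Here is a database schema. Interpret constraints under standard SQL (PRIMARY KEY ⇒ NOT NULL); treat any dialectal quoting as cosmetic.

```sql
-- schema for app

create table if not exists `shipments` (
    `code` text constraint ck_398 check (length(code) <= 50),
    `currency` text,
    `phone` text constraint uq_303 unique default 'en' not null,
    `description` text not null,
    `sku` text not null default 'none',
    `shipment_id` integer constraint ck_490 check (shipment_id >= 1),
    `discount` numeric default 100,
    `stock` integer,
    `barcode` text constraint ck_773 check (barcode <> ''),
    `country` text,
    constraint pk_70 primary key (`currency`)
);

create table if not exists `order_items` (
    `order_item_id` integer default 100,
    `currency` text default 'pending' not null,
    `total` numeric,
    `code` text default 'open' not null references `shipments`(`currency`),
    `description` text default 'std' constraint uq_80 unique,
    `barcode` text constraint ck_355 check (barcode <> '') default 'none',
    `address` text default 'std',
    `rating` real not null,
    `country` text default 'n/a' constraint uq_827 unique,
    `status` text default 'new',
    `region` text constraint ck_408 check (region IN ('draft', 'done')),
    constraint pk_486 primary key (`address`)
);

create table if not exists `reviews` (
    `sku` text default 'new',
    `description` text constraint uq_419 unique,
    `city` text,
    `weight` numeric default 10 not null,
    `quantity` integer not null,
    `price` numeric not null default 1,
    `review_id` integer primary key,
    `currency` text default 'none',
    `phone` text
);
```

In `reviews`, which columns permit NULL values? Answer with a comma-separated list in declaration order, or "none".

sku, description, city, currency, phone

- sku: DEFAULT only fills an omitted column; an explicit NULL is still allowed → nullable.
- description: UNIQUE does not imply NOT NULL → nullable.
- city: no NOT NULL constraint applies → nullable.
- weight: declared NOT NULL → not nullable.
- quantity: declared NOT NULL → not nullable.
- price: declared NOT NULL → not nullable.
- review_id: part of the PRIMARY KEY, which implies NOT NULL → not nullable.
- currency: DEFAULT only fills an omitted column; an explicit NULL is still allowed → nullable.
- phone: no NOT NULL constraint applies → nullable.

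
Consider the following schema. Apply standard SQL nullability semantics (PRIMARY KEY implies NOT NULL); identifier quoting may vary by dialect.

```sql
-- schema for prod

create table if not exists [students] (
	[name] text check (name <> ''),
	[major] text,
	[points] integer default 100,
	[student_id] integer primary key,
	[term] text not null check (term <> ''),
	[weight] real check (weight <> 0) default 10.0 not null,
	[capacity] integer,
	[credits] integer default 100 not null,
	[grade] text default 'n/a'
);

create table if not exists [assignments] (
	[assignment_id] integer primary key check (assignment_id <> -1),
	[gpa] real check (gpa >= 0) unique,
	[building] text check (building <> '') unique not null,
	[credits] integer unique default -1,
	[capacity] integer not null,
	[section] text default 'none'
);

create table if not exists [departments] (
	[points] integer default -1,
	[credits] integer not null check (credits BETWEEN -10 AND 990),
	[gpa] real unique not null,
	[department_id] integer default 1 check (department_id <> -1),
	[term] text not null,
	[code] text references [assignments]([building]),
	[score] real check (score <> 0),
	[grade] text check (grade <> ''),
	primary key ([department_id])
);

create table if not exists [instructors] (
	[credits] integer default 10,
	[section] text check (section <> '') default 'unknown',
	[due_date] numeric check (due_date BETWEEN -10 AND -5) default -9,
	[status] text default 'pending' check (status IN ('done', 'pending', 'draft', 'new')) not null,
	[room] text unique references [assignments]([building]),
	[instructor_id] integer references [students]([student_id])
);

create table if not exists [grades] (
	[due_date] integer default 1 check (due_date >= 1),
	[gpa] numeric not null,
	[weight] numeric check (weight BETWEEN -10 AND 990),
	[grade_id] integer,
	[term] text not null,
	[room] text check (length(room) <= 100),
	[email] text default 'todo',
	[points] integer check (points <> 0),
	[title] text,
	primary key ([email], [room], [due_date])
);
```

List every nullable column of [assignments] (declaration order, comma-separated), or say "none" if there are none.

gpa, credits, section

- assignment_id: part of the PRIMARY KEY, which implies NOT NULL → not nullable.
- gpa: CHECK does not forbid NULL (a CHECK constraint passes when its expression is NULL) → nullable.
- building: declared NOT NULL → not nullable.
- credits: UNIQUE does not imply NOT NULL → nullable.
- capacity: declared NOT NULL → not nullable.
- section: DEFAULT only fills an omitted column; an explicit NULL is still allowed → nullable.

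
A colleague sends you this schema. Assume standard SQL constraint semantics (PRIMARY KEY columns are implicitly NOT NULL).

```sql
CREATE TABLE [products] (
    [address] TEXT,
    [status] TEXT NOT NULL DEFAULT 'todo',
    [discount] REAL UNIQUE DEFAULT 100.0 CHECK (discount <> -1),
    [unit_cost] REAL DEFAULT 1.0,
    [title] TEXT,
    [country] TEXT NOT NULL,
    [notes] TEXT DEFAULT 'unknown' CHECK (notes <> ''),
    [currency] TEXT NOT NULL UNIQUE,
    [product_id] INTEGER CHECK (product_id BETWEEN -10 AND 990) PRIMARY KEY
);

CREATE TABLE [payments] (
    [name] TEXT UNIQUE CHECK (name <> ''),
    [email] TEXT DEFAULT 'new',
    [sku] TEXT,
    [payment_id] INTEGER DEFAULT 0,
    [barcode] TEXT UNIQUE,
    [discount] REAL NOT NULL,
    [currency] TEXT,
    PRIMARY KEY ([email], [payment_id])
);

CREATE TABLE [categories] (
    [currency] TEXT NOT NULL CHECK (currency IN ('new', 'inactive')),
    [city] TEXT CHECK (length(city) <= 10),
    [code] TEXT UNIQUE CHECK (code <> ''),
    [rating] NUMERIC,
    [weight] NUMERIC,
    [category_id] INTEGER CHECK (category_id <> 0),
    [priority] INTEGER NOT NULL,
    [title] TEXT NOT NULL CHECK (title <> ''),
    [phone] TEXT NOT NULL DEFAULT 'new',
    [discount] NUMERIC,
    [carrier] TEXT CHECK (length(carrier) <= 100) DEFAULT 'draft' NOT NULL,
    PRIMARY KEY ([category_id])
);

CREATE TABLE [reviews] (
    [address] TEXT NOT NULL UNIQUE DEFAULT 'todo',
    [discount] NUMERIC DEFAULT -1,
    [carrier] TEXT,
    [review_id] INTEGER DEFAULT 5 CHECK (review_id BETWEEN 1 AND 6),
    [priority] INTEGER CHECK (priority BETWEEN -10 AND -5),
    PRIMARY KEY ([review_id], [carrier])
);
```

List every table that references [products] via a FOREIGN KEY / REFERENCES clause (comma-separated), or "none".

none

No REFERENCES clause anywhere in the schema names products.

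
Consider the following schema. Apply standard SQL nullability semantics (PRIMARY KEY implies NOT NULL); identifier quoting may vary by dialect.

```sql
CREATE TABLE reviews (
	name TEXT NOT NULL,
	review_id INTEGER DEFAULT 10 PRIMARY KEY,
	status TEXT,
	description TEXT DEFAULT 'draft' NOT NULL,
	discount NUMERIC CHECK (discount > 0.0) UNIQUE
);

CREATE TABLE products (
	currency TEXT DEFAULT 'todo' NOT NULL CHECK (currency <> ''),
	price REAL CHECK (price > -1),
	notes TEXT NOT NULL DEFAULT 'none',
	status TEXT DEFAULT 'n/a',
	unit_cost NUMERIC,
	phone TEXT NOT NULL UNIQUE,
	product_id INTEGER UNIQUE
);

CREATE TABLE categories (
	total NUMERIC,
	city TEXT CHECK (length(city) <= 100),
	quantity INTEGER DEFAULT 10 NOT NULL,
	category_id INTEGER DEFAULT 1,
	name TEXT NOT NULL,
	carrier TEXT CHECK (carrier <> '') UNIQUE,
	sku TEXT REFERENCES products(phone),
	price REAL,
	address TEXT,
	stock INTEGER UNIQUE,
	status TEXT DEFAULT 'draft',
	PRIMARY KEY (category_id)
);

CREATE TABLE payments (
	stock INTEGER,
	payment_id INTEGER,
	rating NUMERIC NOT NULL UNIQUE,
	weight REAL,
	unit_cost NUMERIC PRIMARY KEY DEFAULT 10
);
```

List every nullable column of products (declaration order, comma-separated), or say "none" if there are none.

- currency: declared NOT NULL → not nullable.
- price: CHECK does not forbid NULL (a CHECK constraint passes when its expression is NULL) → nullable.
- notes: declared NOT NULL → not nullable.
- status: DEFAULT only fills an omitted column; an explicit NULL is still allowed → nullable.
- unit_cost: no NOT NULL constraint applies → nullable.
- phone: declared NOT NULL → not nullable.
- product_id: UNIQUE does not imply NOT NULL → nullable.

price, status, unit_cost, product_id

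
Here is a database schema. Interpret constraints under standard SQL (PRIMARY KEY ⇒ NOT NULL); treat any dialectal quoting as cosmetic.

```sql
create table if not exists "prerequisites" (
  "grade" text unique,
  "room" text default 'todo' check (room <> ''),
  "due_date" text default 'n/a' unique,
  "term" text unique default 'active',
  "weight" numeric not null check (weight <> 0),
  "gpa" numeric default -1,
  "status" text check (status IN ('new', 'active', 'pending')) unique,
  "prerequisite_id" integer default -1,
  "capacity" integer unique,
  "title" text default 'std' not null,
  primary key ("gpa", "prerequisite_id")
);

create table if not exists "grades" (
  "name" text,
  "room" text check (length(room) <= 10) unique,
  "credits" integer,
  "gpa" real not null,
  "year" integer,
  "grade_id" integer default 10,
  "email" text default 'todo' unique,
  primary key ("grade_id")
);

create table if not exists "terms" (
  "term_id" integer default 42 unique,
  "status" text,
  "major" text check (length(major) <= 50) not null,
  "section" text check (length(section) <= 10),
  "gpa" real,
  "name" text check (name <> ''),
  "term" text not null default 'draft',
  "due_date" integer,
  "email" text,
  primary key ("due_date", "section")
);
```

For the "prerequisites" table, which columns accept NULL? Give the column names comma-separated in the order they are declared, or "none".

grade, room, due_date, term, status, capacity

- grade: UNIQUE does not imply NOT NULL → nullable.
- room: CHECK does not forbid NULL (a CHECK constraint passes when its expression is NULL) → nullable.
- due_date: UNIQUE does not imply NOT NULL → nullable.
- term: UNIQUE does not imply NOT NULL → nullable.
- weight: declared NOT NULL → not nullable.
- gpa: part of the PRIMARY KEY, which implies NOT NULL → not nullable.
- status: CHECK does not forbid NULL (a CHECK constraint passes when its expression is NULL) → nullable.
- prerequisite_id: part of the PRIMARY KEY, which implies NOT NULL → not nullable.
- capacity: UNIQUE does not imply NOT NULL → nullable.
- title: declared NOT NULL → not nullable.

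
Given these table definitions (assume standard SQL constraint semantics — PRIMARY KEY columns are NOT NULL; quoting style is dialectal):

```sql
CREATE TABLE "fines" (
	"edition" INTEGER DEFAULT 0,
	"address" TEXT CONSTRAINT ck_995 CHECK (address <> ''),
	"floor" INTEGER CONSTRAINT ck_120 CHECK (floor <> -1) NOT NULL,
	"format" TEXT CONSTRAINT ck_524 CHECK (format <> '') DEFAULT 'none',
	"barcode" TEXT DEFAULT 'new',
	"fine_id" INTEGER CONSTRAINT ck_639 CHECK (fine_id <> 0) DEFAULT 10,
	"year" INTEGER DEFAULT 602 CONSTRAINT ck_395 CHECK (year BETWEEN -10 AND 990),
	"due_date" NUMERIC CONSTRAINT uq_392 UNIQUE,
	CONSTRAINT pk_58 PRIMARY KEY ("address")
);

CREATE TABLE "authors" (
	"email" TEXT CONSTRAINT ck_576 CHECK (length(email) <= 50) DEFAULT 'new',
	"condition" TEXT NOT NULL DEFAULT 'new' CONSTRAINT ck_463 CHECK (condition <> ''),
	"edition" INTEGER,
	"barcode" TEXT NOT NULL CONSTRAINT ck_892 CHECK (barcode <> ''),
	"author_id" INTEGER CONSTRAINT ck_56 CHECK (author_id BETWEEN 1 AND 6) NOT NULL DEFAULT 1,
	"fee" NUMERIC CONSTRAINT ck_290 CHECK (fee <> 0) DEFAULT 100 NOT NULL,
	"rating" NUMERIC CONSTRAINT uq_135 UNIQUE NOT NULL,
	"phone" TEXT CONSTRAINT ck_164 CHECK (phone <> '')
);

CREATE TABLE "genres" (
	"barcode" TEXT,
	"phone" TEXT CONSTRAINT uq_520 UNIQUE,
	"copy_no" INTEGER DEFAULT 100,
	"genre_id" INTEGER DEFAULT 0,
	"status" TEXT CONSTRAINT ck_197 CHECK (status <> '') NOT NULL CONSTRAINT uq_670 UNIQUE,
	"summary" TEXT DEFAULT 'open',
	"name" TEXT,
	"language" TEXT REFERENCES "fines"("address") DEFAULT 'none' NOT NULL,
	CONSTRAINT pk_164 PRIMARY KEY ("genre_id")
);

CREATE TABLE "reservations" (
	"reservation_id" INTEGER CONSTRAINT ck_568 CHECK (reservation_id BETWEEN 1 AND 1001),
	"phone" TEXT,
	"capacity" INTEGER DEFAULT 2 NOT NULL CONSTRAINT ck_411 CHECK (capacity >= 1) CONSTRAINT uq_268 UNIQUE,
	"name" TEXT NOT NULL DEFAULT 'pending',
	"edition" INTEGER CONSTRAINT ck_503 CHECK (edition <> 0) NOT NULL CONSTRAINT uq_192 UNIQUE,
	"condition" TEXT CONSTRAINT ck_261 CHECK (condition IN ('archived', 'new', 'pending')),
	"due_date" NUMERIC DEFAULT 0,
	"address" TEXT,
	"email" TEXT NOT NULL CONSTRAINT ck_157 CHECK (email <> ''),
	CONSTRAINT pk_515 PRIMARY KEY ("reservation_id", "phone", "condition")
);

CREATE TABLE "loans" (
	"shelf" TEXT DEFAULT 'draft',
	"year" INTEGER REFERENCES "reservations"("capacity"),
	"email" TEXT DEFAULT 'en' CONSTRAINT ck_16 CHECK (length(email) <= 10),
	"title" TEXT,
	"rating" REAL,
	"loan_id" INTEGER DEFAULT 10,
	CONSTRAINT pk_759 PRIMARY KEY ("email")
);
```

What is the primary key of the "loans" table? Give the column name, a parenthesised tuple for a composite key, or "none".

email is declared PRIMARY KEY as a table-level PRIMARY KEY clause.

email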